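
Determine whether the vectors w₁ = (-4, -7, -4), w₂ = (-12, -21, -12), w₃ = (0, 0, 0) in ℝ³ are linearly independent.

linearly dependent

One of the vectors is the zero vector, so the set is linearly dependent.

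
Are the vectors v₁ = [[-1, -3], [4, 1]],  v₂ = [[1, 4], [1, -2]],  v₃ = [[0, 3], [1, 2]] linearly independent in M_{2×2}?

linearly independent

Write each element as a coordinate vector in ℝ⁴ using {E₁₁, E₁₂, E₂₁, E₂₂}.
Place the vectors as rows of a 3×4 matrix and reduce to echelon form.
The reduction yields 3 nonzero rows, so the rank is 3.
Since rank = 3 (the number of vectors), the set is linearly independent.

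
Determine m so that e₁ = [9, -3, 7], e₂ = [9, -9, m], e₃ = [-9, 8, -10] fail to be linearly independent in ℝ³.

m = 53/5

The vectors are dependent exactly when the determinant of the matrix with rows e₁, e₂, e₃ vanishes.
Cofactor expansion gives det = 477 - 45*m.
This vanishes exactly when m = 53/5.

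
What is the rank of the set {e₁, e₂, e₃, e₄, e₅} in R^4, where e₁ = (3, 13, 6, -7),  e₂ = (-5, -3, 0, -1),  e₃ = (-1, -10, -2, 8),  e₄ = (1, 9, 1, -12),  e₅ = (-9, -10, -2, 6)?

4

Row-reduce the 5×4 matrix with these as rows.
Exactly 4 pivots survive; hence the rank is 4.
(With 5 elements in a 4-dimensional space the rank is at most 4.)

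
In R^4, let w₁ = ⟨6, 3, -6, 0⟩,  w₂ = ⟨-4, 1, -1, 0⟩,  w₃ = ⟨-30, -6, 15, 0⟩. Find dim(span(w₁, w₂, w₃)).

dim = 2

Put the 4×3 matrix [w₁|w₂|w₃] into echelon form.
The echelon form has 2 nonzero rows, so the rank is 2.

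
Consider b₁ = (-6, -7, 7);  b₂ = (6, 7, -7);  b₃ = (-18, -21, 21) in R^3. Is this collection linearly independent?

linearly dependent

Row-reduce the matrix whose columns are b₁, b₂, b₃.
The reduction yields 1 nonzero row, so the rank is 1.
Since rank 1 < 3, the set is linearly dependent.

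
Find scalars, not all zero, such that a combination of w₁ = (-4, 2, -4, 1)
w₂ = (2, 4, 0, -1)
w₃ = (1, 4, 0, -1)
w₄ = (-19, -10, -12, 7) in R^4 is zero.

Write the vectors as columns of a matrix and find a nonzero vector in its null space.
One solution (up to scaling) is (3, -3, -1, -1).

3w₁ - 3w₂ - w₃ - w₄ = 0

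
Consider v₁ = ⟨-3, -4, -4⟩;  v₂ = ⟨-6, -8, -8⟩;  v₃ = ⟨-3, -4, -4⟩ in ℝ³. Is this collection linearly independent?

linearly dependent

One vector is a scalar multiple of another, so the set is dependent.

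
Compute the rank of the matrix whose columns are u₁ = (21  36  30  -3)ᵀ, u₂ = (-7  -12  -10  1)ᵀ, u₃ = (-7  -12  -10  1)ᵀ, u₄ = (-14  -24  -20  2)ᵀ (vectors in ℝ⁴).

Form the matrix with u₁, u₂, u₃, u₄ as columns and reduce.
Reduction leaves 1 leading entry, giving rank 1.

rank 1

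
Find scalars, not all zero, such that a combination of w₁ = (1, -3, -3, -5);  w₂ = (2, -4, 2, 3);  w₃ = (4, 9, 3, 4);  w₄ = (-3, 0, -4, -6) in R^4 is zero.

Set up α₁w₁ + … + α₄w₄ = 0 and solve the homogeneous system.
The free variable yields coefficients (1, -3, -1, -3) (any nonzero multiple also works).

w₁ - 3w₂ - w₃ - 3w₄ = 0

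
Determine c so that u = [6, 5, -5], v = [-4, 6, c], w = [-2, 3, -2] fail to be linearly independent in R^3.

c = -4

Dependence holds iff the 3×3 matrix [u v w] is singular.
The determinant works out to -28*c - 112.
Solving -28*c - 112 = 0 yields c = -4.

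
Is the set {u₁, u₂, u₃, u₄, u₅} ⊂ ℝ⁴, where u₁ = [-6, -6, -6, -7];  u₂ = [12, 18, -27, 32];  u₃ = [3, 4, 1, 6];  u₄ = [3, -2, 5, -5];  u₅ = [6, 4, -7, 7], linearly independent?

linearly dependent

There are 5 vectors in a 4-dimensional space, so they cannot be linearly independent.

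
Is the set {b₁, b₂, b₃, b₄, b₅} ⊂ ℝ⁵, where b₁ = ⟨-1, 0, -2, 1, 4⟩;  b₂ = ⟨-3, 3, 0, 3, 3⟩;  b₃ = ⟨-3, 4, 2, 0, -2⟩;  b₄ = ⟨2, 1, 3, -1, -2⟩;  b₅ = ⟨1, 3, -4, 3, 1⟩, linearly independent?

linearly independent

Row-reduce the matrix whose columns are b₁, b₂, b₃, b₄, b₅.
The reduction yields 5 nonzero rows, so the rank is 5.
Since rank = 5 (the number of vectors), the set is linearly independent.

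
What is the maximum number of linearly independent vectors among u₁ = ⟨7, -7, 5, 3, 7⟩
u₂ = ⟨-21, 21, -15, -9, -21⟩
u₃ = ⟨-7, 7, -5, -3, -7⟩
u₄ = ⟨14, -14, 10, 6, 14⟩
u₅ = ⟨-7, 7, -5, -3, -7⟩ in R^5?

Form the matrix with u₁, u₂, u₃, u₄, u₅ as columns and reduce.
Exactly 1 pivot survives; hence the rank is 1.

1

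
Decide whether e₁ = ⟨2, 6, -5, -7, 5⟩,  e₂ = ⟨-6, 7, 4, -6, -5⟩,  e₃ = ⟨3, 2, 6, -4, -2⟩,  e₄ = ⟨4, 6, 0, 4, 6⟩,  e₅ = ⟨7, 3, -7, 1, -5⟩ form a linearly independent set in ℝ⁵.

linearly independent

Row-reduce the matrix whose columns are e₁, e₂, e₃, e₄, e₅.
The reduction yields 5 nonzero rows, so the rank is 5.
Since rank = 5 (the number of vectors), the set is linearly independent.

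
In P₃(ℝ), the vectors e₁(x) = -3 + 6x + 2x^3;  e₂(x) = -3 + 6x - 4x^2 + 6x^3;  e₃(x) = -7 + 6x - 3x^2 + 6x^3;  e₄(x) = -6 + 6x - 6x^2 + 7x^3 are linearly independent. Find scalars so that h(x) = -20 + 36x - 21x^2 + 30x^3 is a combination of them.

h = 2e₁ + 3e₂ - e₃ + 2e₄

Take coordinate vectors relative to {1, x, …, x^3}.
Write h = a₁e₁ + … + a₄e₄ and equate components.
Back-substitution yields (a₁, …, a₄) = (2, 3, -1, 2).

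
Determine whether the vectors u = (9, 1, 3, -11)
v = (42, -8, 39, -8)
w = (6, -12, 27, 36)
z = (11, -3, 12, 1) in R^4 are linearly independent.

Form the 4×4 matrix with these as columns; its determinant is 0.
A zero determinant means the columns are linearly dependent.

linearly dependent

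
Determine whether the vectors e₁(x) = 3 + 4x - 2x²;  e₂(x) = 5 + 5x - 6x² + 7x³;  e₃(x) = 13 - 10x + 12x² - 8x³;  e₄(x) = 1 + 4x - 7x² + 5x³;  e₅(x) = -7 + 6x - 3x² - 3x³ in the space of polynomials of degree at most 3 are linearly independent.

linearly dependent

Write each element as a coordinate vector in ℝ⁴ using {1, x, …, x³}.
There are 5 vectors in a 4-dimensional space, so they cannot be linearly independent.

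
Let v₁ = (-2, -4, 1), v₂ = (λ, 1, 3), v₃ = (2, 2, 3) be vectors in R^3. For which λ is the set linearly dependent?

λ = 10/7

The set is linearly dependent precisely when det[v₁; v₂; v₃] = 0.
Cofactor expansion gives det = 14*λ - 20.
Solving 14*λ - 20 = 0 yields λ = 10/7.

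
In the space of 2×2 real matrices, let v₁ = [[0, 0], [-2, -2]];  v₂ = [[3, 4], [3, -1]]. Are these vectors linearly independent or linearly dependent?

linearly independent

Write each element as a coordinate vector in ℝ⁴ using {E₁₁, E₁₂, E₂₁, E₂₂}.
Place the vectors as rows of a 2×4 matrix and reduce to echelon form.
The reduction yields 2 nonzero rows, so the rank is 2.
Since rank = 2 (the number of vectors), the set is linearly independent.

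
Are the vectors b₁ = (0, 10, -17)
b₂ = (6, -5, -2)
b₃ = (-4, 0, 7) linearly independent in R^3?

Place the vectors as rows of a 3×3 matrix and reduce to echelon form.
The reduction yields 2 nonzero rows, so the rank is 2.
Since rank 2 < 3, the set is linearly dependent.

linearly dependent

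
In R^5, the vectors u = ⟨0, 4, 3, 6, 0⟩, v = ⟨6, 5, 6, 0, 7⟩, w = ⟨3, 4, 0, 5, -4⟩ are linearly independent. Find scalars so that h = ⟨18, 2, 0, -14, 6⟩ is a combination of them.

h = -4u + 2v + 2w

Set up the augmented matrix [u | v | w | h] and row-reduce.
Row-reducing the augmented matrix gives the unique coefficients (a₁, a₂, a₃) = (-4, 2, 2).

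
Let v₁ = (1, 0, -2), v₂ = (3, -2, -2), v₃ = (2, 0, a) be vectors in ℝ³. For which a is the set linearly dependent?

The vectors are dependent exactly when the determinant of the matrix with rows v₁, v₂, v₃ vanishes.
The determinant works out to -2*a - 8.
This vanishes exactly when a = -4.

a = -4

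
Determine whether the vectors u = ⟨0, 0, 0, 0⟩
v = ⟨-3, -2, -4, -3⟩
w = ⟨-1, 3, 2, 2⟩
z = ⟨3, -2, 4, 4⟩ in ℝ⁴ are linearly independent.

linearly dependent

One of the vectors is the zero vector, so the set is linearly dependent.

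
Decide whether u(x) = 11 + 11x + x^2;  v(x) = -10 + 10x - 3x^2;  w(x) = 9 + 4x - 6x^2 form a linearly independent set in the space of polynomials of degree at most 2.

linearly independent

Take coordinates with respect to the standard basis {1, x, x^2}.
Place the vectors as rows of a 3×3 matrix and reduce to echelon form.
The reduction yields 3 nonzero rows, so the rank is 3.
Since rank = 3 (the number of vectors), the set is linearly independent.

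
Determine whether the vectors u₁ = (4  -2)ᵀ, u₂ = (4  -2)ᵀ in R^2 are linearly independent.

Two of the vectors are equal, giving an immediate dependence.

linearly dependent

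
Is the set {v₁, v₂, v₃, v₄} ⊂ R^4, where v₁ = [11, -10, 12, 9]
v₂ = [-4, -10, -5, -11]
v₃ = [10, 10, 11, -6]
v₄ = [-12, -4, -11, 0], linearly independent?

linearly independent

Row-reduce the matrix whose columns are v₁, v₂, v₃, v₄.
The reduction yields 4 nonzero rows, so the rank is 4.
Since rank = 4 (the number of vectors), the set is linearly independent.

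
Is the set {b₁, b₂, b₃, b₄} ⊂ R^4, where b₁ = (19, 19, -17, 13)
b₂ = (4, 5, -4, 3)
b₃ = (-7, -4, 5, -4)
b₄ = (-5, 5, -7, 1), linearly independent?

Place the vectors as rows of a 4×4 matrix and reduce to echelon form.
The reduction yields 3 nonzero rows, so the rank is 3.
Since rank 3 < 4, the set is linearly dependent.
Indeed b₁ - 3b₂ + b₃ = 0.

linearly dependent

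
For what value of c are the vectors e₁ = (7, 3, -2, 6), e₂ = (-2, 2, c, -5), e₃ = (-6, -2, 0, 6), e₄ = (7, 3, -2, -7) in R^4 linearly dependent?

Place the vectors as rows of a 4×4 matrix; dependence ⇔ determinant zero.
Cofactor expansion gives det = 52*c + 416.
This vanishes exactly when c = -8.

c = -8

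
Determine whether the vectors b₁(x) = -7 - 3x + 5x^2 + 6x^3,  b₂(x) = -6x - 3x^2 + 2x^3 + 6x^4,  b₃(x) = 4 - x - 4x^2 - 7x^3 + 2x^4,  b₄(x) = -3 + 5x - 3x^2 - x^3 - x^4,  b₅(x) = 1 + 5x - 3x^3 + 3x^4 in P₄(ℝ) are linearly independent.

Write each element as a coordinate vector in ℝ⁵ using {1, x, …, x^4}.
Row-reduce the matrix whose columns are b₁, b₂, b₃, b₄, b₅.
The reduction yields 5 nonzero rows, so the rank is 5.
Since rank = 5 (the number of vectors), the set is linearly independent.

linearly independent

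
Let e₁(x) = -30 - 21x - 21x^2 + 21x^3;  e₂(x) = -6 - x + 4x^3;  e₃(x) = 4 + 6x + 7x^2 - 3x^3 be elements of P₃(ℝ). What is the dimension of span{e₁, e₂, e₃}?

Use coordinates relative to {1, x, …, x^3}.
Put the 4×3 matrix [e₁|e₂|e₃] into echelon form.
Exactly 2 pivots survive; hence the rank is 2.

2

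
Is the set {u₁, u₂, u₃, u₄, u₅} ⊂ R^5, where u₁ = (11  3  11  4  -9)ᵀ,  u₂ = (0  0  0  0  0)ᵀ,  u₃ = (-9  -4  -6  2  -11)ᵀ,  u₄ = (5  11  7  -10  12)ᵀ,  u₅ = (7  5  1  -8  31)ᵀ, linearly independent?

One of the vectors is the zero vector, so the set is linearly dependent.

linearly dependent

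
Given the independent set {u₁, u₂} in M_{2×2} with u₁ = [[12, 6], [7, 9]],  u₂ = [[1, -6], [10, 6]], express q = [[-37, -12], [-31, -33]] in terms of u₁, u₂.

q = -3u₁ - u₂

Work in coordinates with respect to the standard basis {E₁₁, E₁₂, E₂₁, E₂₂}.
Since u₁, u₂ are independent, the coefficients expressing q are uniquely determined by a linear system.
Row-reducing the augmented matrix gives the unique coefficients (α₁, α₂) = (-3, -1).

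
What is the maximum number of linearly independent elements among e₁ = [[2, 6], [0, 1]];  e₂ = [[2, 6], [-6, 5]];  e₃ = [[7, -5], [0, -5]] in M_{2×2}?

3

Use coordinates relative to {E₁₁, E₁₂, E₂₁, E₂₂}.
Row-reduce the 3×4 matrix with these as rows.
Reduction leaves 3 leading entries, giving rank 3.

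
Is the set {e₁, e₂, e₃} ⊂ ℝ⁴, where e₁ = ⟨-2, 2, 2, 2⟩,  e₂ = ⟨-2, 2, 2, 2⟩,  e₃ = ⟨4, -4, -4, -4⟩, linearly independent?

Place the vectors as rows of a 3×4 matrix and reduce to echelon form.
The reduction yields 1 nonzero row, so the rank is 1.
Since rank 1 < 3, the set is linearly dependent.
Indeed e₁ - e₂ = 0.

linearly dependent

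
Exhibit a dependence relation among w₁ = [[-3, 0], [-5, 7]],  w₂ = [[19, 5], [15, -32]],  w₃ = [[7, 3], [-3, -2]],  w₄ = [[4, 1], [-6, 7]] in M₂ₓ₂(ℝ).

Take coordinates with respect to {E₁₁, E₁₂, E₂₁, E₂₂}.
Solve the homogeneous system with w₁, w₂, w₃, w₄ as columns by row-reducing the coefficient matrix.
The free variable yields coefficients (3, 1, -2, 1) (any nonzero multiple also works).

3w₁ + w₂ - 2w₃ + w₄ = 0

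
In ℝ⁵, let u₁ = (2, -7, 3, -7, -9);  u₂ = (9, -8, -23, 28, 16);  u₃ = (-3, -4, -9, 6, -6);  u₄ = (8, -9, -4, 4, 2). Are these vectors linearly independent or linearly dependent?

linearly dependent

Row-reduce the matrix whose columns are u₁, u₂, u₃, u₄.
The reduction yields 3 nonzero rows, so the rank is 3.
Since rank 3 < 4, the set is linearly dependent.
Indeed 2u₁ + u₂ - u₃ - 2u₄ = 0.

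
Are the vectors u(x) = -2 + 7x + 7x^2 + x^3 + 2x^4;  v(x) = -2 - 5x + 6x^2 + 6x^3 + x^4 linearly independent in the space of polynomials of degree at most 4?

Take coordinates with respect to the standard basis {1, x, …, x^4}.
Row-reduce the matrix whose columns are u, v.
The reduction yields 2 nonzero rows, so the rank is 2.
Since rank = 2 (the number of vectors), the set is linearly independent.

linearly independent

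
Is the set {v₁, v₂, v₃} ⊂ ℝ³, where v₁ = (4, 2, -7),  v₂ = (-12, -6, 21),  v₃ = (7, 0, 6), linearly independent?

One vector is a scalar multiple of another, so the set is dependent.

linearly dependent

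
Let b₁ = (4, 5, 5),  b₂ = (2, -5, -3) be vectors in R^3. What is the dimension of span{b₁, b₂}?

2

Apply Gaussian elimination to the matrix whose rows are b₁, b₂.
There are 2 pivot columns, so rank = 2.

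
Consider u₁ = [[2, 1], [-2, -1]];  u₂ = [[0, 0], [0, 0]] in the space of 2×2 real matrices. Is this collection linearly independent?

linearly dependent

Write each element as a coordinate vector in ℝ⁴ using {E₁₁, E₁₂, E₂₁, E₂₂}.
One of the vectors is the zero vector, so the set is linearly dependent.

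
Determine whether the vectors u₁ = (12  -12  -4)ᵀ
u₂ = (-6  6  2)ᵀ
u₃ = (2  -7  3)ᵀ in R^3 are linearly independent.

linearly dependent

Row-reduce the matrix whose columns are u₁, u₂, u₃.
The reduction yields 2 nonzero rows, so the rank is 2.
Since rank 2 < 3, the set is linearly dependent.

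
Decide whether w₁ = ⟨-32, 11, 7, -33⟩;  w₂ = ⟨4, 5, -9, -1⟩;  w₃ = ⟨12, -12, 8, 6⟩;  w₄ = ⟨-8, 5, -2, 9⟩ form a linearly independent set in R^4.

linearly dependent

Form the 4×4 matrix with these as columns; its determinant is 0.
A zero determinant means the columns are linearly dependent.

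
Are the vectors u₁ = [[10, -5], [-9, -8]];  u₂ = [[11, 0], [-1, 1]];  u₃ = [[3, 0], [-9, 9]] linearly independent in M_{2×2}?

linearly independent

Write each element as a coordinate vector in ℝ⁴ using {E₁₁, E₁₂, E₂₁, E₂₂}.
Place the vectors as rows of a 3×4 matrix and reduce to echelon form.
The reduction yields 3 nonzero rows, so the rank is 3.
Since rank = 3 (the number of vectors), the set is linearly independent.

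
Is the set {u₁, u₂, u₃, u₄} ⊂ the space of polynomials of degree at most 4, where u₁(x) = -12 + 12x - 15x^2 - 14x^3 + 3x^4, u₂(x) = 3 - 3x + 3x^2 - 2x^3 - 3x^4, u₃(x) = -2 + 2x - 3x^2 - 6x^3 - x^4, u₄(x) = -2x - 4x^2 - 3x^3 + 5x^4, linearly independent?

Write each element as a coordinate vector in ℝ⁵ using {1, x, …, x^4}.
Row-reduce the matrix whose columns are u₁, u₂, u₃, u₄.
The reduction yields 3 nonzero rows, so the rank is 3.
Since rank 3 < 4, the set is linearly dependent.
Indeed u₁ + 2u₂ - 3u₃ = 0.

linearly dependent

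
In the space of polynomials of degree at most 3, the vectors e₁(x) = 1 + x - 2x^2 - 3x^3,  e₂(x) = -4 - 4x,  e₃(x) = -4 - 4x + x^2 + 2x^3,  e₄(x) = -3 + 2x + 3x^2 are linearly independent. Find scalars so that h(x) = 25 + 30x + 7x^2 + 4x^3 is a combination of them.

h = -4e₁ - 4e₂ - 4e₃ + e₄

Identify each element with its coordinate vector in ℝ⁴ via {1, x, …, x^3}.
Since e₁, e₂, e₃, e₄ are independent, the coefficients expressing h are uniquely determined by a linear system.
The system has the unique solution (α₁, …, α₄) = (-4, -4, -4, 1).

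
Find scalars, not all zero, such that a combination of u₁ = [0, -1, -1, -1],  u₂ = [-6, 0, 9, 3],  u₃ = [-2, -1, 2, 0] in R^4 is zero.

3u₁ + u₂ - 3u₃ = 0

Solve the homogeneous system with u₁, u₂, u₃ as columns by row-reducing the coefficient matrix.
One solution (up to scaling) is (3, 1, -3).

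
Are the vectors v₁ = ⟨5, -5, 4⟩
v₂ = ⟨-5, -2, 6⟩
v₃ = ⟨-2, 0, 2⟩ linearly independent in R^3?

Place the vectors as rows of a 3×3 matrix and reduce to echelon form.
The reduction yields 3 nonzero rows, so the rank is 3.
Since rank = 3 (the number of vectors), the set is linearly independent.

linearly independent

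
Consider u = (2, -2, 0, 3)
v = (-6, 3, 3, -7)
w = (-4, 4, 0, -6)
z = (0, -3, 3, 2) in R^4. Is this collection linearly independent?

linearly dependent

One vector is a scalar multiple of another, so the set is dependent.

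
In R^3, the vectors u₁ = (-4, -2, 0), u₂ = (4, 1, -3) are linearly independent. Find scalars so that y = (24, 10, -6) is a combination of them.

Solve the system with u₁, u₂ as columns and y as the right-hand side.
The system has the unique solution (c₁, c₂) = (-4, 2).

y = -4u₁ + 2u₂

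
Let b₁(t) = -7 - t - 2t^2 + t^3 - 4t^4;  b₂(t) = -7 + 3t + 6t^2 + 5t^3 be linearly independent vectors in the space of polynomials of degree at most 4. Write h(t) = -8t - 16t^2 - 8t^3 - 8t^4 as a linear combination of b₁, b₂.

h = 2b₁ - 2b₂

Identify each element with its coordinate vector in ℝ⁵ via {1, t, …, t^4}.
Set up the augmented matrix [b₁ | b₂ | h] and row-reduce.
Back-substitution yields (α₁, α₂) = (2, -2).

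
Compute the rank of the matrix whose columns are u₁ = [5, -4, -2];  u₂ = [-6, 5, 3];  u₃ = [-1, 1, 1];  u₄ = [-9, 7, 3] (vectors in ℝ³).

Apply Gaussian elimination to the matrix whose rows are u₁, u₂, u₃, u₄.
Reduction leaves 2 leading entries, giving rank 2.
(With 4 elements in a 3-dimensional space the rank is at most 3.)

2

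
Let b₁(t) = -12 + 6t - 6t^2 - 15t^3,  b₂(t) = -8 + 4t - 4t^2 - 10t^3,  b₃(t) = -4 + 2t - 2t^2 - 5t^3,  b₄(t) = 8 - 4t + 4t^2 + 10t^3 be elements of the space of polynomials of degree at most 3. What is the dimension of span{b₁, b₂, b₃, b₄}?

Pass to coordinate vectors with respect to the basis {1, t, …, t^3}.
Form the matrix with b₁, b₂, b₃, b₄ as columns and reduce.
Exactly 1 pivot survives; hence the rank is 1.

1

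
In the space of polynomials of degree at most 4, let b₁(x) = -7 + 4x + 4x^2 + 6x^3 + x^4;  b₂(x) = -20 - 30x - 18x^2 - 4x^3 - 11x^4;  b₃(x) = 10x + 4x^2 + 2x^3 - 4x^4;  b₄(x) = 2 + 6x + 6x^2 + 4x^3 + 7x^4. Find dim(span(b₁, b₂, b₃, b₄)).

3

Use coordinates relative to {1, x, …, x^4}.
Row-reduce the 4×5 matrix with these as rows.
Reduction leaves 3 leading entries, giving rank 3.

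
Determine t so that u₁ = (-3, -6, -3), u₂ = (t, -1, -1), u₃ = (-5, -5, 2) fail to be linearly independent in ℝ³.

The set is linearly dependent precisely when det[u₁; u₂; u₃] = 0.
Expanding, det = 27*t + 6.
Solving 27*t + 6 = 0 yields t = -2/9.

t = -2/9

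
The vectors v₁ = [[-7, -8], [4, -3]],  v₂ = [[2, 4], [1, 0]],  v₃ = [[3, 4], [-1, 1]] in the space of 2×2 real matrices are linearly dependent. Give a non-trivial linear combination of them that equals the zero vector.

Take coordinates with respect to {E₁₁, E₁₂, E₂₁, E₂₂}.
Set up α₁v₁ + … + α₃v₃ = 0 and solve the homogeneous system.
The free variable yields coefficients (1, -1, 3) (any nonzero multiple also works).

v₁ - v₂ + 3v₃ = 0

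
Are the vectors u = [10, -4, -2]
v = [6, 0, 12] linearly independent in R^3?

linearly independent

Row-reduce the matrix whose columns are u, v.
The reduction yields 2 nonzero rows, so the rank is 2.
Since rank = 2 (the number of vectors), the set is linearly independent.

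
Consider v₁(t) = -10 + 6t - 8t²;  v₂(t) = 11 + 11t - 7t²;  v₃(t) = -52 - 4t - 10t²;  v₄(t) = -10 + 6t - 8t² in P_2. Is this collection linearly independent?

Write each element as a coordinate vector in ℝ³ using {1, t, t²}.
There are 4 vectors in a 3-dimensional space, so they cannot be linearly independent.

linearly dependent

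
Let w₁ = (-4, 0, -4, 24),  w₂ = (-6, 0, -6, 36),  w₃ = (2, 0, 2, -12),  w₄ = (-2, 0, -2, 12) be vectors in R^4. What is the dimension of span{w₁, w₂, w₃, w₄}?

dim = 1

Apply Gaussian elimination to the matrix whose rows are w₁, w₂, w₃, w₄.
The echelon form has 1 nonzero row, so the rank is 1.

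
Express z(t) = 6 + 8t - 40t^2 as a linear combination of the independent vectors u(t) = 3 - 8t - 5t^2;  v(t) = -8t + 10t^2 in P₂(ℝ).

z = 2u - 3v

Identify each element with its coordinate vector in ℝ³ via {1, t, t^2}.
Write z = c₁u + c₂v and equate components.
Back-substitution yields (c₁, c₂) = (2, -3).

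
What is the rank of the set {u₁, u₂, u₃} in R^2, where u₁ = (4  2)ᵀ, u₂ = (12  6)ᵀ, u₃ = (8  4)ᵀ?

rank 1

Row-reduce the 3×2 matrix with these as rows.
Reduction leaves 1 leading entry, giving rank 1.
(With 3 elements in a 2-dimensional space the rank is at most 2.)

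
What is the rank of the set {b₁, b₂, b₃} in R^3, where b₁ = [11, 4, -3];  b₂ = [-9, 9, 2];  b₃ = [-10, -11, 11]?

Apply Gaussian elimination to the matrix whose rows are b₁, b₂, b₃.
Exactly 3 pivots survive; hence the rank is 3.

3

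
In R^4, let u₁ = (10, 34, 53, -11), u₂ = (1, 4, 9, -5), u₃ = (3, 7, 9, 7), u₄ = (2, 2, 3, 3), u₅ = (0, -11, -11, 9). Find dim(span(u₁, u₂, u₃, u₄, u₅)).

dim = 4

Apply Gaussian elimination to the matrix whose rows are u₁, u₂, u₃, u₄, u₅.
Reduction leaves 4 leading entries, giving rank 4.
(With 5 elements in a 4-dimensional space the rank is at most 4.)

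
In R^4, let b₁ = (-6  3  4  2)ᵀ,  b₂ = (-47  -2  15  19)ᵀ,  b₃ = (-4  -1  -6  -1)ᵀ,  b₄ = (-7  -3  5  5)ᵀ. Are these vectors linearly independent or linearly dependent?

linearly dependent

Row-reduce the matrix whose columns are b₁, b₂, b₃, b₄.
The reduction yields 3 nonzero rows, so the rank is 3.
Since rank 3 < 4, the set is linearly dependent.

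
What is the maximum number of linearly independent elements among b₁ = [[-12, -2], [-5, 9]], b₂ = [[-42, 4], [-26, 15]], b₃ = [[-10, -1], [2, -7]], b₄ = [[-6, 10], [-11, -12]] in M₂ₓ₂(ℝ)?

3

Represent each element by its coordinate vector in ℝ⁴.
Form the matrix with b₁, b₂, b₃, b₄ as columns and reduce.
Exactly 3 pivots survive; hence the rank is 3.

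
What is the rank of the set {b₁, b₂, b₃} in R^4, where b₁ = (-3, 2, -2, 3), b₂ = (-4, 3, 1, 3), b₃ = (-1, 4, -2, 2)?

3

Put the 4×3 matrix [b₁|b₂|b₃] into echelon form.
The echelon form has 3 nonzero rows, so the rank is 3.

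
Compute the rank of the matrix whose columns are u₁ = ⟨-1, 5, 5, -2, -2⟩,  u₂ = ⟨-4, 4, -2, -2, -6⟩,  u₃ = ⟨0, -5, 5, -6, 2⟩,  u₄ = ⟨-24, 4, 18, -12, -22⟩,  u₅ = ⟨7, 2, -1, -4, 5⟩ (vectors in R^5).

Apply Gaussian elimination to the matrix whose rows are u₁, u₂, u₃, u₄, u₅.
Reduction leaves 4 leading entries, giving rank 4.

4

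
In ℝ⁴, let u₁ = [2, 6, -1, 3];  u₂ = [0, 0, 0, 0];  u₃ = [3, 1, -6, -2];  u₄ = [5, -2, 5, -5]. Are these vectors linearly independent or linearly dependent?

linearly dependent

One of the vectors is the zero vector, so the set is linearly dependent.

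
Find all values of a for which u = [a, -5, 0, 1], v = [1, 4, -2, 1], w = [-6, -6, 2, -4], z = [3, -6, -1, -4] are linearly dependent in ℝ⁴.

Dependence holds iff the 4×4 matrix [u v w z] is singular.
Cofactor expansion gives det = 390 - 30*a.
Solving 390 - 30*a = 0 yields a = 13.

a = 13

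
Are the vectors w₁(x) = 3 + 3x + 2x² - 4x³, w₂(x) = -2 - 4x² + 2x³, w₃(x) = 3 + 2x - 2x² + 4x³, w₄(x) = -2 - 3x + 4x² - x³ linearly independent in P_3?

linearly independent

Take coordinates with respect to the standard basis {1, x, …, x³}.
Place the vectors as rows of a 4×4 matrix and reduce to echelon form.
The reduction yields 4 nonzero rows, so the rank is 4.
Since rank = 4 (the number of vectors), the set is linearly independent.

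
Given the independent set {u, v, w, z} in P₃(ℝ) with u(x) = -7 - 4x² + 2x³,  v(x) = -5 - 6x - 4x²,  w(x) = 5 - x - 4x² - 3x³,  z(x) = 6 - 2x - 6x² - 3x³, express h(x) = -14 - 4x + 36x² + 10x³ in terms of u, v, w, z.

h = -4u + 2v - 4w - 2z

Work in coordinates with respect to the standard basis {1, x, …, x³}.
Since u, v, w, z are independent, the coefficients expressing h are uniquely determined by a linear system.
Back-substitution yields (c₁, …, c₄) = (-4, 2, -4, -2).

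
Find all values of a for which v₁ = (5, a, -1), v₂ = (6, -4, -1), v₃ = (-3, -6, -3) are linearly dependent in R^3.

The vectors are dependent exactly when the determinant of the matrix with rows v₁, v₂, v₃ vanishes.
The determinant works out to 21*a + 78.
Setting this to zero gives a = -26/7.

a = -26/7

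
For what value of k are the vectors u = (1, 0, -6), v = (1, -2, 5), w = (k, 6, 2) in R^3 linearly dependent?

k = -35/6

The vectors are dependent exactly when the determinant of the matrix with rows u, v, w vanishes.
Expanding, det = -12*k - 70.
This vanishes exactly when k = -35/6.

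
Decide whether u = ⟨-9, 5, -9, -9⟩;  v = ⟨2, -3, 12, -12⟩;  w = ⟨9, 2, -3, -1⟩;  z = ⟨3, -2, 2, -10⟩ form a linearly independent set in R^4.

linearly independent

The matrix [u|v|w|z] has determinant -7394.
A nonzero determinant means the columns are linearly independent.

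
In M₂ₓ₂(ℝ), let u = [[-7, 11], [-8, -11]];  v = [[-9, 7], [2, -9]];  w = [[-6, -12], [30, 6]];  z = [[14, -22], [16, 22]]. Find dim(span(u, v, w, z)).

2

Use coordinates relative to {E₁₁, E₁₂, E₂₁, E₂₂}.
Put the 4×4 matrix [u|v|w|z] into echelon form.
Exactly 2 pivots survive; hence the rank is 2.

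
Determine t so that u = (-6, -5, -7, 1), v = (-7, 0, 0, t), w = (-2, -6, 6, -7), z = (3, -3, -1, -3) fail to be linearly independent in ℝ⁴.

t = 16/7

The set is linearly dependent precisely when det[u; v; w; z] = 0.
The determinant works out to 896 - 392*t.
Solving 896 - 392*t = 0 yields t = 16/7.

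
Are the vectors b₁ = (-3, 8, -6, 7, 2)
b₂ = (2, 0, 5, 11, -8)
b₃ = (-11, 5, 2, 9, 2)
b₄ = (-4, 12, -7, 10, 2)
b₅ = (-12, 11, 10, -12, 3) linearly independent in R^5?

The matrix [b₁|b₂|b₃|b₄|b₅] has determinant -10499.
A nonzero determinant means the columns are linearly independent.

linearly independent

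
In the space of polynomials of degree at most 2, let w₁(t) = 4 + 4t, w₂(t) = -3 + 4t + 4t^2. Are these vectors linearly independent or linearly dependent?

Write each element as a coordinate vector in ℝ³ using {1, t, t^2}.
Place the vectors as rows of a 2×3 matrix and reduce to echelon form.
The reduction yields 2 nonzero rows, so the rank is 2.
Since rank = 2 (the number of vectors), the set is linearly independent.

linearly independent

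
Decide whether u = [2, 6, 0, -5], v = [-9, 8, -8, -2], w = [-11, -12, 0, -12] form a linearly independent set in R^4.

Row-reduce the matrix whose columns are u, v, w.
The reduction yields 3 nonzero rows, so the rank is 3.
Since rank = 3 (the number of vectors), the set is linearly independent.

linearly independent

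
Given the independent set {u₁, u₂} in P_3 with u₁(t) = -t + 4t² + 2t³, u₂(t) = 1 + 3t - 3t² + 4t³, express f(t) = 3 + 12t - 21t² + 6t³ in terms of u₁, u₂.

f = -3u₁ + 3u₂

Take coordinate vectors relative to {1, t, …, t³}.
Write f = α₁u₁ + α₂u₂ and equate components.
The system has the unique solution (α₁, α₂) = (-3, 3).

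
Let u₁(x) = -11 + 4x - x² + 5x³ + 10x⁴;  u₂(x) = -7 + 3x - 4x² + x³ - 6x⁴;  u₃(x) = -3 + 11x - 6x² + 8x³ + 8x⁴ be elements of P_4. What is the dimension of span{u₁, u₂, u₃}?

Represent each element by its coordinate vector in ℝ⁵.
Row-reduce the 3×5 matrix with these as rows.
There are 3 pivot columns, so rank = 3.

3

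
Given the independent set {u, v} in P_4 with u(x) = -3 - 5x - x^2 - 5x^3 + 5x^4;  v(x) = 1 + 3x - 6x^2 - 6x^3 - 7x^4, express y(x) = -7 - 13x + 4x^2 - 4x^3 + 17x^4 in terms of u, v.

y = 2u - v

Take coordinate vectors relative to {1, x, …, x^4}.
Set up the augmented matrix [u | v | y] and row-reduce.
The system has the unique solution (α₁, α₂) = (2, -1).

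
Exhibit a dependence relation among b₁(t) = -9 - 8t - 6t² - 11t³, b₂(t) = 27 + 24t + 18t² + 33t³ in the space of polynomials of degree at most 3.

3b₁ + b₂ = 0

Write each element as a vector in ℝ⁴ using {1, t, …, t³}.
Set up α₁b₁ + α₂b₂ = 0 and solve the homogeneous system.
One solution (up to scaling) is (3, 1).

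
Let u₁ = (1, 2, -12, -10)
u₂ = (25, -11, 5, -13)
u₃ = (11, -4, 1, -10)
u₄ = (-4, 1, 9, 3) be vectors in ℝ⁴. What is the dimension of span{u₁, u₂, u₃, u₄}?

Form the matrix with u₁, u₂, u₃, u₄ as columns and reduce.
Exactly 3 pivots survive; hence the rank is 3.

dim = 3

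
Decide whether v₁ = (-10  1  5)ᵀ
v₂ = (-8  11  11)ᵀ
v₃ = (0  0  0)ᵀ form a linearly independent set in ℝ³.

linearly dependent

One of the vectors is the zero vector, so the set is linearly dependent.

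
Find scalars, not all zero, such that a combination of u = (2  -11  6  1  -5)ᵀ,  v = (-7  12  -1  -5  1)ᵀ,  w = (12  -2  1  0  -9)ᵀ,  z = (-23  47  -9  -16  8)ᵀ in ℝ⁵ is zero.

Set up α₁u + … + α₄z = 0 and solve the homogeneous system.
One solution (up to scaling) is (1, -3, 0, 1).

u - 3v + z = 0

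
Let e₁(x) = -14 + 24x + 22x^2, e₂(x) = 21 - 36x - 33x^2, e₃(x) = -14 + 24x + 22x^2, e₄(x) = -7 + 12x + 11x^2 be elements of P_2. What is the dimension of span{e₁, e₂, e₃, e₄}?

Represent each element by its coordinate vector in ℝ³.
Apply Gaussian elimination to the matrix whose rows are e₁, e₂, e₃, e₄.
The echelon form has 1 nonzero row, so the rank is 1.
(With 4 elements in a 3-dimensional space the rank is at most 3.)

1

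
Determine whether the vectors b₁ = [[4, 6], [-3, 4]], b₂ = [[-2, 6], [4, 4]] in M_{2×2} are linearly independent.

linearly independent

Write each element as a coordinate vector in ℝ⁴ using {E₁₁, E₁₂, E₂₁, E₂₂}.
Place the vectors as rows of a 2×4 matrix and reduce to echelon form.
The reduction yields 2 nonzero rows, so the rank is 2.
Since rank = 2 (the number of vectors), the set is linearly independent.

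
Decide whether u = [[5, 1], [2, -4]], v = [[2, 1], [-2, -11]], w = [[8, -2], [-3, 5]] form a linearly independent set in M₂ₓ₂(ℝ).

Take coordinates with respect to the standard basis {E₁₁, E₁₂, E₂₁, E₂₂}.
Place the vectors as rows of a 3×4 matrix and reduce to echelon form.
The reduction yields 3 nonzero rows, so the rank is 3.
Since rank = 3 (the number of vectors), the set is linearly independent.

linearly independent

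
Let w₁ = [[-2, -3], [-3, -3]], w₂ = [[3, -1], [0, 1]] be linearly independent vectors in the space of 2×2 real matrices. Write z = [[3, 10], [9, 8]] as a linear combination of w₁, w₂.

Take coordinate vectors relative to {E₁₁, E₁₂, E₂₁, E₂₂}.
Set up the augmented matrix [w₁ | w₂ | z] and row-reduce.
The system has the unique solution (a₁, a₂) = (-3, -1).

z = -3w₁ - w₂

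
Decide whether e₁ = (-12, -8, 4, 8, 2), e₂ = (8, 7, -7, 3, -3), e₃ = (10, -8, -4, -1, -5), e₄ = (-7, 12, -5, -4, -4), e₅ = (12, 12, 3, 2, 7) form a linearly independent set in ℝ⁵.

linearly independent

Row-reduce the matrix whose columns are e₁, e₂, e₃, e₄, e₅.
The reduction yields 5 nonzero rows, so the rank is 5.
Since rank = 5 (the number of vectors), the set is linearly independent.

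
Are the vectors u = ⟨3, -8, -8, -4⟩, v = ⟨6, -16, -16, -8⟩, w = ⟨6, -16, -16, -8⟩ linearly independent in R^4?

linearly dependent

Row-reduce the matrix whose columns are u, v, w.
The reduction yields 1 nonzero row, so the rank is 1.
Since rank 1 < 3, the set is linearly dependent.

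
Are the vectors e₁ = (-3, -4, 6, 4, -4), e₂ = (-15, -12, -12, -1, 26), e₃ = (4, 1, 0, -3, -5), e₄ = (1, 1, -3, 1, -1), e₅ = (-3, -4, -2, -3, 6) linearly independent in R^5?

linearly dependent

Row-reduce the matrix whose columns are e₁, e₂, e₃, e₄, e₅.
The reduction yields 4 nonzero rows, so the rank is 4.
Since rank 4 < 5, the set is linearly dependent.
Indeed e₂ + 2e₃ - 2e₄ - 3e₅ = 0.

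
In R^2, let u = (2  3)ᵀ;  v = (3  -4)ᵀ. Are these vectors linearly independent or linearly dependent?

The matrix [u|v] has determinant -17.
A nonzero determinant means the columns are linearly independent.

linearly independent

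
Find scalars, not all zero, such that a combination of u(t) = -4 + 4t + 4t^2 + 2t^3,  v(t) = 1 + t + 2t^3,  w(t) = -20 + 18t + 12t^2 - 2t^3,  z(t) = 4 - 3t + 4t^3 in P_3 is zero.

3u - w - 2z = 0

Write each element as a vector in ℝ⁴ using {1, t, …, t^3}.
Solve the homogeneous system with u, v, w, z as columns by row-reducing the coefficient matrix.
One solution (up to scaling) is (3, 0, -1, -2).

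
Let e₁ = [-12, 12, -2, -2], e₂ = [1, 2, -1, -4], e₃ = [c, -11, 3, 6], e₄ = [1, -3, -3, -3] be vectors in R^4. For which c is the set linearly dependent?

The set is linearly dependent precisely when det[e₁; e₂; e₃; e₄] = 0.
The determinant works out to 1044 - 126*c.
Setting this to zero gives c = 58/7.

c = 58/7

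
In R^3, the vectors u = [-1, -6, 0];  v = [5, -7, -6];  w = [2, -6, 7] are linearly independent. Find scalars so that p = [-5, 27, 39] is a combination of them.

p = -4u - 3v + 3w

Solve the system with u, v, w as columns and p as the right-hand side.
Row-reducing the augmented matrix gives the unique coefficients (a₁, a₂, a₃) = (-4, -3, 3).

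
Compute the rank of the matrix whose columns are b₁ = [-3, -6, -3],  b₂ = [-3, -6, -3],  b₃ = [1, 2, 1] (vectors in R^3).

Form the matrix with b₁, b₂, b₃ as columns and reduce.
Exactly 1 pivot survives; hence the rank is 1.

1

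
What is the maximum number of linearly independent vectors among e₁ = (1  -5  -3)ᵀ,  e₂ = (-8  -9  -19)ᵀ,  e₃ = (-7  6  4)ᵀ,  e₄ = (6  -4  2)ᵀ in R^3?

3

Form the matrix with e₁, e₂, e₃, e₄ as columns and reduce.
There are 3 pivot columns, so rank = 3.
(With 4 elements in a 3-dimensional space the rank is at most 3.)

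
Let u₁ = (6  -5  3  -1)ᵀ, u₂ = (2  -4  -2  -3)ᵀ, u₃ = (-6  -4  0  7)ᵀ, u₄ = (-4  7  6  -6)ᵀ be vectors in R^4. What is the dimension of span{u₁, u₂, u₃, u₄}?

4

Put the 4×4 matrix [u₁|u₂|u₃|u₄] into echelon form.
There are 4 pivot columns, so rank = 4.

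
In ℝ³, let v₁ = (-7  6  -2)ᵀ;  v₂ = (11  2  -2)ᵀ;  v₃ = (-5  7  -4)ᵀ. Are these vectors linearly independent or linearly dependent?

Form the 3×3 matrix with these as columns; its determinant is 108.
A nonzero determinant means the columns are linearly independent.

linearly independent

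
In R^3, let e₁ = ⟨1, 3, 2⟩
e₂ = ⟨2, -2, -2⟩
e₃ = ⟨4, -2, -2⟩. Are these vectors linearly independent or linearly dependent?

Form the 3×3 matrix with these as columns; its determinant is -4.
A nonzero determinant means the columns are linearly independent.

linearly independent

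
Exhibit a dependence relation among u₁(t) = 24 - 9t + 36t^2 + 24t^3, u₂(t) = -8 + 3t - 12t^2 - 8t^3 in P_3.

Write each element as a vector in ℝ⁴ using {1, t, …, t^3}.
Solve the homogeneous system with u₁, u₂ as columns by row-reducing the coefficient matrix.
The free variable yields coefficients (1, 3) (any nonzero multiple also works).

u₁ + 3u₂ = 0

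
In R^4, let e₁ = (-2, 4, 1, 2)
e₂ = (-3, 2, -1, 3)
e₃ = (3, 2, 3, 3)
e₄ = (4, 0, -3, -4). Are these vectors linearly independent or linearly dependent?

The matrix [e₁|e₂|e₃|e₄] has determinant 288.
A nonzero determinant means the columns are linearly independent.

linearly independent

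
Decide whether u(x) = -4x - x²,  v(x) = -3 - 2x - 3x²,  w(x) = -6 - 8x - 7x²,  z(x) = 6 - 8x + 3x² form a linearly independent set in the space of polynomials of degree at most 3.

linearly dependent

Write each element as a coordinate vector in ℝ⁴ using {1, x, …, x³}.
The matrix [u|v|w|z] has determinant 0.
A zero determinant means the columns are linearly dependent.
Indeed u + 2v - w = 0.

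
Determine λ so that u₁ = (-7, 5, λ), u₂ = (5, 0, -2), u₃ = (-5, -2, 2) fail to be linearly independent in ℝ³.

λ = 14/5

Dependence holds iff the 3×3 matrix [u₁ u₂ u₃] is singular.
The determinant works out to 28 - 10*λ.
Setting this to zero gives λ = 14/5.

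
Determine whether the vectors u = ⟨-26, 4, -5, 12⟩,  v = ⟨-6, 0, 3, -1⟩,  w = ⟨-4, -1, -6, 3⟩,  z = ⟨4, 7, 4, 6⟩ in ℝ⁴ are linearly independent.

linearly dependent

Row-reduce the matrix whose columns are u, v, w, z.
The reduction yields 3 nonzero rows, so the rank is 3.
Since rank 3 < 4, the set is linearly dependent.
Indeed u - 3v - 3w - z = 0.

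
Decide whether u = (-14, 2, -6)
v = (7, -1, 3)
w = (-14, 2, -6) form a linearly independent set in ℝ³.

linearly dependent

The matrix [u|v|w] has determinant 0.
A zero determinant means the columns are linearly dependent.
Indeed u + 2v = 0.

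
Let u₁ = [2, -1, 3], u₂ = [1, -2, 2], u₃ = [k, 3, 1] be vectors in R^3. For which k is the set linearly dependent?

The vectors are dependent exactly when the determinant of the matrix with rows u₁, u₂, u₃ vanishes.
Cofactor expansion gives det = 4*k - 6.
Setting this to zero gives k = 3/2.

k = 3/2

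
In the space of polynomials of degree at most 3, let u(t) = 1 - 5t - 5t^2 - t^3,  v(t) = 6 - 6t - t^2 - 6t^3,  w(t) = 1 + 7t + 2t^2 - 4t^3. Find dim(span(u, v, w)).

Pass to coordinate vectors with respect to the basis {1, t, …, t^3}.
Put the 4×3 matrix [u|v|w] into echelon form.
Exactly 3 pivots survive; hence the rank is 3.

3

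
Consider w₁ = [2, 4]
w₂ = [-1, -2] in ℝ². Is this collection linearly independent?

Place the vectors as rows of a 2×2 matrix and reduce to echelon form.
The reduction yields 1 nonzero row, so the rank is 1.
Since rank 1 < 2, the set is linearly dependent.
Indeed w₁ + 2w₂ = 0.

linearly dependent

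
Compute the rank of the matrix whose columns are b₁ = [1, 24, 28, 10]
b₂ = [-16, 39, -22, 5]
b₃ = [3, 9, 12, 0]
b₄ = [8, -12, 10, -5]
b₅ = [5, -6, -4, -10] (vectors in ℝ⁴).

rank 3

Row-reduce the 5×4 matrix with these as rows.
Reduction leaves 3 leading entries, giving rank 3.
(With 5 elements in a 4-dimensional space the rank is at most 4.)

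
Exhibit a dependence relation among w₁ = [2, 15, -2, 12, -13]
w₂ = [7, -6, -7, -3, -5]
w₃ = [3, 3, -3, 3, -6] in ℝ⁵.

w₁ + w₂ - 3w₃ = 0

Write the vectors as columns of a matrix and find a nonzero vector in its null space.
The free variable yields coefficients (1, 1, -3) (any nonzero multiple also works).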